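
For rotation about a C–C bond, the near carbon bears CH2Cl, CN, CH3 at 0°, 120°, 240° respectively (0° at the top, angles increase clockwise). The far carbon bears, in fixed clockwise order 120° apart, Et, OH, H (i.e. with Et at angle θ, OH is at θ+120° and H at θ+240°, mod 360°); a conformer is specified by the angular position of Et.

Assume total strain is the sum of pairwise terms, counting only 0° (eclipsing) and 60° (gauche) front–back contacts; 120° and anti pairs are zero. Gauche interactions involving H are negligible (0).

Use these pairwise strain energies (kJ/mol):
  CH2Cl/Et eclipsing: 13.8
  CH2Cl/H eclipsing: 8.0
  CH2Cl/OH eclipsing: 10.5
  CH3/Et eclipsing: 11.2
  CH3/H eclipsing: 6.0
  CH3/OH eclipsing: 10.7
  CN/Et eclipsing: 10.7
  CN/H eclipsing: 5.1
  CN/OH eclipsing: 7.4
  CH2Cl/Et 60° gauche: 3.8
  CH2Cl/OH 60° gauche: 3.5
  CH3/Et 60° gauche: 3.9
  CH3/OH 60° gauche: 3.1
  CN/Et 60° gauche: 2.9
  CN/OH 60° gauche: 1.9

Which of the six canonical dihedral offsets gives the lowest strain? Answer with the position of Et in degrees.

Et at 0° (eclipsed): CH2Cl–Et eclipsed, CN–OH eclipsed, CH3–H eclipsed; 13.8 + 7.4 + 6.0 = 27.2 kJ/mol.
Et at 60° (staggered): CH2Cl–Et gauche, CN–Et gauche, CN–OH gauche, CH3–OH gauche; 3.8 + 2.9 + 1.9 + 3.1 = 11.7 kJ/mol.
Et at 120° (eclipsed): CH2Cl–H eclipsed, CN–Et eclipsed, CH3–OH eclipsed; 8.0 + 10.7 + 10.7 = 29.4 kJ/mol.
Et at 180° (staggered): CH2Cl–OH gauche, CN–Et gauche, CH3–Et gauche, CH3–OH gauche; 3.5 + 2.9 + 3.9 + 3.1 = 13.4 kJ/mol.
Et at 240° (eclipsed): CH2Cl–OH eclipsed, CN–H eclipsed, CH3–Et eclipsed; 10.5 + 5.1 + 11.2 = 26.8 kJ/mol.
Et at 300° (staggered): CH2Cl–Et gauche, CH2Cl–OH gauche, CN–OH gauche, CH3–Et gauche; 3.8 + 3.5 + 1.9 + 3.9 = 13.1 kJ/mol.
The minimum (11.7 kJ/mol) occurs with Et at 60°.

60°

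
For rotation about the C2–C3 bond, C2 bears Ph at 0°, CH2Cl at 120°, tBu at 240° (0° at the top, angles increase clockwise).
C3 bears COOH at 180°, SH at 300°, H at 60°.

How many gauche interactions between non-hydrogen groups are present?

Non-H gauche pairs: Ph(0°)/SH(300°); CH2Cl(120°)/COOH(180°); tBu(240°)/COOH(180°); tBu(240°)/SH(300°) — 4 interactions.

4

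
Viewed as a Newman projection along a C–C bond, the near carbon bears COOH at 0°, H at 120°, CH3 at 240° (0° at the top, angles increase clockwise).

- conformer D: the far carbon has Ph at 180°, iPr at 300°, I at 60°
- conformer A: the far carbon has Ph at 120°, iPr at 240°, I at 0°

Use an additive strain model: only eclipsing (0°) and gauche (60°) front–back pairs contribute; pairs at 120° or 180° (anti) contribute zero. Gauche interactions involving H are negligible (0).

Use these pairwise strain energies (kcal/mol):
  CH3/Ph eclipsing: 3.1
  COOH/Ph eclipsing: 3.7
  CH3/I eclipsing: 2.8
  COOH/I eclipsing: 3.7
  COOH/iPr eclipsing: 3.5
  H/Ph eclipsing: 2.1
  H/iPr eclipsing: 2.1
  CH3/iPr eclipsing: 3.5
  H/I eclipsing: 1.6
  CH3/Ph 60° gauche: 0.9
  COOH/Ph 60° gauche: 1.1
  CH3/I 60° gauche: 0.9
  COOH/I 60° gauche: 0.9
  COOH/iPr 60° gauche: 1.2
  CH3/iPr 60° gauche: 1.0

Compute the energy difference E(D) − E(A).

D (staggered): COOH(0°)/iPr(300°) gauche 1.2; COOH(0°)/I(60°) gauche 0.9; CH3(240°)/Ph(180°) gauche 0.9; CH3(240°)/iPr(300°) gauche 1.0 → 4.0 kcal/mol.
A (eclipsed): COOH(0°)/I(0°) eclipsed 3.7; H(120°)/Ph(120°) eclipsed 2.1; CH3(240°)/iPr(240°) eclipsed 3.5 → 9.3 kcal/mol.
E(D) − E(A) = 4.0 − 9.3 = -5.3 kcal/mol.

-5.3 kcal/mol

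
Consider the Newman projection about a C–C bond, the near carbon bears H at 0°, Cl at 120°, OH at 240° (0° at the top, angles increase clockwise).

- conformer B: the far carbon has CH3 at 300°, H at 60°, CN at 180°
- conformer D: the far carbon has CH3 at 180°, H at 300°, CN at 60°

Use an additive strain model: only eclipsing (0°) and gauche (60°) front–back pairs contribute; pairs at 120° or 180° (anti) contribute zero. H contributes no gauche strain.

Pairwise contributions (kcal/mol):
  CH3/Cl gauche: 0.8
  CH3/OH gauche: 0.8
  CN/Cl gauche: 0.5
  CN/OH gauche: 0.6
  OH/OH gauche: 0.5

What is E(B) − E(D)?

B (staggered): Cl–CN gauche, OH–CH3 gauche, OH–CN gauche; 0.5 + 0.8 + 0.6 = 1.9 kcal/mol.
D (staggered): Cl–CH3 gauche, Cl–CN gauche, OH–CH3 gauche; 0.8 + 0.5 + 0.8 = 2.1 kcal/mol.
E(B) − E(D) = 1.9 − 2.1 = -0.2 kcal/mol.

-0.2 kcal/mol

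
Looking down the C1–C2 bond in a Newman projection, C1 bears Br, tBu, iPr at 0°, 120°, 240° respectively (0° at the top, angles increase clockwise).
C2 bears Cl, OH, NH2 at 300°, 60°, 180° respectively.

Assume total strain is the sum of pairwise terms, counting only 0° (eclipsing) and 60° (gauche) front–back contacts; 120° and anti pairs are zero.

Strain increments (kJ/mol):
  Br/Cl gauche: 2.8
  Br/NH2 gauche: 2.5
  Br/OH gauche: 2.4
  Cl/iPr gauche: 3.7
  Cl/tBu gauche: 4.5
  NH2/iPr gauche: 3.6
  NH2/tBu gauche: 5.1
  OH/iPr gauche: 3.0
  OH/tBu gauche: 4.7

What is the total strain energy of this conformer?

This conformer is staggered. Br at 0° is gauche with Cl at 300° (2.8); Br at 0° is gauche with OH at 60° (2.4); tBu at 120° is gauche with OH at 60° (4.7); tBu at 120° is gauche with NH2 at 180° (5.1); iPr at 240° is gauche with Cl at 300° (3.7); iPr at 240° is gauche with NH2 at 180° (3.6). Total 22.3 kJ/mol.

22.3 kJ/mol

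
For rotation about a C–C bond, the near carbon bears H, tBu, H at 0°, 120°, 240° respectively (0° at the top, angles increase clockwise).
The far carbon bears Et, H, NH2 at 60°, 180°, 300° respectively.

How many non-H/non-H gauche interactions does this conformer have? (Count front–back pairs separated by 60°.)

Non-H gauche pairs: tBu(120°)/Et(60°) — 1 interaction.

1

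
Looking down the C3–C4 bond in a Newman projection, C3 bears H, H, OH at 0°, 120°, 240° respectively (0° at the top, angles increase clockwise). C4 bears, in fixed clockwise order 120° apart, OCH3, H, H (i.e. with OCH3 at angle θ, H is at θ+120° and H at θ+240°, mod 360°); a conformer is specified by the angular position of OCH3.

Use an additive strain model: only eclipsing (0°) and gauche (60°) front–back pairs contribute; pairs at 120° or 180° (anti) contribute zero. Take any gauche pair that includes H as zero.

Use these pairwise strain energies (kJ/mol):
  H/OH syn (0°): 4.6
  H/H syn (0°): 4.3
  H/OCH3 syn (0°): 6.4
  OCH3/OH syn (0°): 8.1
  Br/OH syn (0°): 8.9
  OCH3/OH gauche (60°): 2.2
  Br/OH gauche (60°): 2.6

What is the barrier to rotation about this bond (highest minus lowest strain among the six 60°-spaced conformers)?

16.7 kJ/mol

OCH3 at 0° (eclipsed): H–OCH3 eclipsed, H–H eclipsed, OH–H eclipsed; 6.4 + 4.3 + 4.6 = 15.3 kJ/mol.
OCH3 at 60° (staggered): no non-H gauche contacts → 0.0 kJ/mol.
OCH3 at 120° (eclipsed): H–H eclipsed, H–OCH3 eclipsed, OH–H eclipsed; 4.3 + 6.4 + 4.6 = 15.3 kJ/mol.
OCH3 at 180° (staggered): OH–OCH3 gauche; 2.2 = 2.2 kJ/mol.
OCH3 at 240° (eclipsed): H–H eclipsed, H–H eclipsed, OH–OCH3 eclipsed; 4.3 + 4.3 + 8.1 = 16.7 kJ/mol.
OCH3 at 300° (staggered): OH–OCH3 gauche; 2.2 = 2.2 kJ/mol.
Max at 240° (16.7 kJ/mol), min at 60° (0.0 kJ/mol); barrier = 16.7 kJ/mol.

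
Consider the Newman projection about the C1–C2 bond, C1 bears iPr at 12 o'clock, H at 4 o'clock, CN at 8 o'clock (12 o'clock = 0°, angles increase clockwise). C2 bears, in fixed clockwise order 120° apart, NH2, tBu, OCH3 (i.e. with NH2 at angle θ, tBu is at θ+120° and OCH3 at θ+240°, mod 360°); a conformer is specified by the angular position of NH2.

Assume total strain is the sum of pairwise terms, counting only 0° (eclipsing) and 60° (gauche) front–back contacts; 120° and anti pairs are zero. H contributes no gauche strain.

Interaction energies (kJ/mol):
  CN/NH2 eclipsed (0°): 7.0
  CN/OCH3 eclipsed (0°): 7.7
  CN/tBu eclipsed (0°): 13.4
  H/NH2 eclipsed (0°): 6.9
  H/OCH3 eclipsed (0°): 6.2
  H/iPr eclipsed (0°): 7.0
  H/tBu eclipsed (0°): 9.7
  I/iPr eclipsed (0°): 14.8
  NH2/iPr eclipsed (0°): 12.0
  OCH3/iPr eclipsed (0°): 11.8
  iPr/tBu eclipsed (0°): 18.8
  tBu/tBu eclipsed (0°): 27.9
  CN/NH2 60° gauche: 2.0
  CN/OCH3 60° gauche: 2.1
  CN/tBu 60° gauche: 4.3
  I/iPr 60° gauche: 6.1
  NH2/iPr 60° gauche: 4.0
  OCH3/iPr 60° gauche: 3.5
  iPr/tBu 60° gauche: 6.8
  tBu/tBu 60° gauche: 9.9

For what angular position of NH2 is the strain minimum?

60°

NH2 at 0° (eclipsed): iPr–NH2 eclipsed, H–tBu eclipsed, CN–OCH3 eclipsed; 12.0 + 9.7 + 7.7 = 29.4 kJ/mol.
NH2 at 60° (staggered): iPr–NH2 gauche, iPr–OCH3 gauche, CN–tBu gauche, CN–OCH3 gauche; 4.0 + 3.5 + 4.3 + 2.1 = 13.9 kJ/mol.
NH2 at 120° (eclipsed): iPr–OCH3 eclipsed, H–NH2 eclipsed, CN–tBu eclipsed; 11.8 + 6.9 + 13.4 = 32.1 kJ/mol.
NH2 at 180° (staggered): iPr–tBu gauche, iPr–OCH3 gauche, CN–NH2 gauche, CN–tBu gauche; 6.8 + 3.5 + 2.0 + 4.3 = 16.6 kJ/mol.
NH2 at 240° (eclipsed): iPr–tBu eclipsed, H–OCH3 eclipsed, CN–NH2 eclipsed; 18.8 + 6.2 + 7.0 = 32.0 kJ/mol.
NH2 at 300° (staggered): iPr–NH2 gauche, iPr–tBu gauche, CN–NH2 gauche, CN–OCH3 gauche; 4.0 + 6.8 + 2.0 + 2.1 = 14.9 kJ/mol.
The minimum (13.9 kJ/mol) occurs with NH2 at 60°.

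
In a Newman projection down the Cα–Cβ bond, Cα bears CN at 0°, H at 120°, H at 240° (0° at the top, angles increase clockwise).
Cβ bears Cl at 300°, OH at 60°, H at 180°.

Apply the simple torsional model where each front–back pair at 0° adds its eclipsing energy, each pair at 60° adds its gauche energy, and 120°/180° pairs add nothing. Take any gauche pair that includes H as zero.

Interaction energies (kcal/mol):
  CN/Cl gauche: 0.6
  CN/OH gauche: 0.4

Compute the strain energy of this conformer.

1.0 kcal/mol

This conformer (staggered): CN–Cl gauche, CN–OH gauche; 0.6 + 0.4 = 1.0 kcal/mol.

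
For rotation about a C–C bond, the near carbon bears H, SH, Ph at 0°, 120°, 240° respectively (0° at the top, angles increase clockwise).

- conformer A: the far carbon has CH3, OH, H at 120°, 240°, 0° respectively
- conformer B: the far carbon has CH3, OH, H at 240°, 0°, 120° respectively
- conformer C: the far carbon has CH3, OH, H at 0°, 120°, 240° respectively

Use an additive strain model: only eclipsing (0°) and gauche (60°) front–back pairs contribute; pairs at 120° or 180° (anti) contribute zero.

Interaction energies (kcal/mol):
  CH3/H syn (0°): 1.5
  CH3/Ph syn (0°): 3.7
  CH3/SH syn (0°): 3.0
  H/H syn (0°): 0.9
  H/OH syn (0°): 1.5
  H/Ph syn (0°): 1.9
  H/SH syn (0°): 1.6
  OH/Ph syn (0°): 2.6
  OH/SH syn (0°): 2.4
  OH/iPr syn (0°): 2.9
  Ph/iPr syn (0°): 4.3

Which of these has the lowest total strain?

C

A is eclipsed. H at 0° is eclipsed with H at 0° (0.9); SH at 120° is eclipsed with CH3 at 120° (3.0); Ph at 240° is eclipsed with OH at 240° (2.6). Total 6.5 kcal/mol.
B is eclipsed. H at 0° is eclipsed with OH at 0° (1.5); SH at 120° is eclipsed with H at 120° (1.6); Ph at 240° is eclipsed with CH3 at 240° (3.7). Total 6.8 kcal/mol.
C is eclipsed. H at 0° is eclipsed with CH3 at 0° (1.5); SH at 120° is eclipsed with OH at 120° (2.4); Ph at 240° is eclipsed with H at 240° (1.9). Total 5.8 kcal/mol.
C has the lowest total (5.8 kcal/mol).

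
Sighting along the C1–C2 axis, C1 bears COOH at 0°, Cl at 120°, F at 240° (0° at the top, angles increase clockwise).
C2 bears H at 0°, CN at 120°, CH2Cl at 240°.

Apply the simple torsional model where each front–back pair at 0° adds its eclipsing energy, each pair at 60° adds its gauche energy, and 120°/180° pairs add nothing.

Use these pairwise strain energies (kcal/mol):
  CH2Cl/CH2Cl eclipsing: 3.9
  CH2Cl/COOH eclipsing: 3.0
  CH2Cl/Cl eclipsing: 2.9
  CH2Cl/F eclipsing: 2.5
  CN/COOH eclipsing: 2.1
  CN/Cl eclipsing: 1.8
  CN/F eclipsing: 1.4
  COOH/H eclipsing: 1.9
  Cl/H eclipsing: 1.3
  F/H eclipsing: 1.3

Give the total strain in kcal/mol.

This conformer (eclipsed): COOH(0°)/H(0°) eclipsed 1.9; Cl(120°)/CN(120°) eclipsed 1.8; F(240°)/CH2Cl(240°) eclipsed 2.5 → 6.2 kcal/mol.

6.2 kcal/mol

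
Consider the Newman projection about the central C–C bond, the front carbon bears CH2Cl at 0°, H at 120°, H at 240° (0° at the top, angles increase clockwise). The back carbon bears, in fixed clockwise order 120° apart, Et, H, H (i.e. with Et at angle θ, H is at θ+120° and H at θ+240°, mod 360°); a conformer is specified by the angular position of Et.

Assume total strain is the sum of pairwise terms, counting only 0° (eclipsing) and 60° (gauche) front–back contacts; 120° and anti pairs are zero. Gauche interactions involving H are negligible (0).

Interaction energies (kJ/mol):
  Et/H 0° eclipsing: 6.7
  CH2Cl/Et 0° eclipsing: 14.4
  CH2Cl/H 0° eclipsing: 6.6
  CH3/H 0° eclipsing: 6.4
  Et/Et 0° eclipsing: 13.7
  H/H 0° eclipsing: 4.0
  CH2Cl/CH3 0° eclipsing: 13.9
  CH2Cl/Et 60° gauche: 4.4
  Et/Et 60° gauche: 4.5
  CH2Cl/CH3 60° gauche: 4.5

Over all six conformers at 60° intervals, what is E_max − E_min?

Et at 0° (eclipsed): CH2Cl(0°)/Et(0°) eclipsed 14.4; H(120°)/H(120°) eclipsed 4.0; H(240°)/H(240°) eclipsed 4.0 → 22.4 kJ/mol.
Et at 60° (staggered): CH2Cl(0°)/Et(60°) gauche 4.4 → 4.4 kJ/mol.
Et at 120° (eclipsed): CH2Cl(0°)/H(0°) eclipsed 6.6; H(120°)/Et(120°) eclipsed 6.7; H(240°)/H(240°) eclipsed 4.0 → 17.3 kJ/mol.
Et at 180° (staggered): no non-H gauche contacts → 0.0 kJ/mol.
Et at 240° (eclipsed): CH2Cl(0°)/H(0°) eclipsed 6.6; H(120°)/H(120°) eclipsed 4.0; H(240°)/Et(240°) eclipsed 6.7 → 17.3 kJ/mol.
Et at 300° (staggered): CH2Cl(0°)/Et(300°) gauche 4.4 → 4.4 kJ/mol.
Max at 0° (22.4 kJ/mol), min at 180° (0.0 kJ/mol); barrier = 22.4 kJ/mol.

22.4 kJ/mol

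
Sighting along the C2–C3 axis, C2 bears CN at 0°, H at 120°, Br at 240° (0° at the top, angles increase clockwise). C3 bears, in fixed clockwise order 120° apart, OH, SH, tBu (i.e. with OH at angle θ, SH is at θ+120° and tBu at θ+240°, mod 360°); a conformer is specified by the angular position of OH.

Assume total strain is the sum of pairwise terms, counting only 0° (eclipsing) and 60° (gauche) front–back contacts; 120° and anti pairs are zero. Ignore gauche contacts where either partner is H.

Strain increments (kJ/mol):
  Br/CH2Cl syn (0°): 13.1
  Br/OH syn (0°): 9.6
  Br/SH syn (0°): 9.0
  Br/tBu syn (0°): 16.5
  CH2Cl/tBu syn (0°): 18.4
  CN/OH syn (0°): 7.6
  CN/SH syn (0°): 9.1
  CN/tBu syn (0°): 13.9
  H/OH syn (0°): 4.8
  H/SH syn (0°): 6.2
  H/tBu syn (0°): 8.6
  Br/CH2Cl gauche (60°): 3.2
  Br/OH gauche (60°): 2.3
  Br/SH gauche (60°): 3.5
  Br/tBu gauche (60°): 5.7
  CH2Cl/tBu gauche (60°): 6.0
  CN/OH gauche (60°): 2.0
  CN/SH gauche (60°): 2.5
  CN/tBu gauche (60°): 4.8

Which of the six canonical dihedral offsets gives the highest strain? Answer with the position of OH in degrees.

OH at 0° (eclipsed): CN(0°)/OH(0°) eclipsed 7.6; H(120°)/SH(120°) eclipsed 6.2; Br(240°)/tBu(240°) eclipsed 16.5 → 30.3 kJ/mol.
OH at 60° (staggered): CN(0°)/OH(60°) gauche 2.0; CN(0°)/tBu(300°) gauche 4.8; Br(240°)/SH(180°) gauche 3.5; Br(240°)/tBu(300°) gauche 5.7 → 16.0 kJ/mol.
OH at 120° (eclipsed): CN(0°)/tBu(0°) eclipsed 13.9; H(120°)/OH(120°) eclipsed 4.8; Br(240°)/SH(240°) eclipsed 9.0 → 27.7 kJ/mol.
OH at 180° (staggered): CN(0°)/SH(300°) gauche 2.5; CN(0°)/tBu(60°) gauche 4.8; Br(240°)/OH(180°) gauche 2.3; Br(240°)/SH(300°) gauche 3.5 → 13.1 kJ/mol.
OH at 240° (eclipsed): CN(0°)/SH(0°) eclipsed 9.1; H(120°)/tBu(120°) eclipsed 8.6; Br(240°)/OH(240°) eclipsed 9.6 → 27.3 kJ/mol.
OH at 300° (staggered): CN(0°)/OH(300°) gauche 2.0; CN(0°)/SH(60°) gauche 2.5; Br(240°)/OH(300°) gauche 2.3; Br(240°)/tBu(180°) gauche 5.7 → 12.5 kJ/mol.
The maximum (30.3 kJ/mol) occurs with OH at 0°.

0°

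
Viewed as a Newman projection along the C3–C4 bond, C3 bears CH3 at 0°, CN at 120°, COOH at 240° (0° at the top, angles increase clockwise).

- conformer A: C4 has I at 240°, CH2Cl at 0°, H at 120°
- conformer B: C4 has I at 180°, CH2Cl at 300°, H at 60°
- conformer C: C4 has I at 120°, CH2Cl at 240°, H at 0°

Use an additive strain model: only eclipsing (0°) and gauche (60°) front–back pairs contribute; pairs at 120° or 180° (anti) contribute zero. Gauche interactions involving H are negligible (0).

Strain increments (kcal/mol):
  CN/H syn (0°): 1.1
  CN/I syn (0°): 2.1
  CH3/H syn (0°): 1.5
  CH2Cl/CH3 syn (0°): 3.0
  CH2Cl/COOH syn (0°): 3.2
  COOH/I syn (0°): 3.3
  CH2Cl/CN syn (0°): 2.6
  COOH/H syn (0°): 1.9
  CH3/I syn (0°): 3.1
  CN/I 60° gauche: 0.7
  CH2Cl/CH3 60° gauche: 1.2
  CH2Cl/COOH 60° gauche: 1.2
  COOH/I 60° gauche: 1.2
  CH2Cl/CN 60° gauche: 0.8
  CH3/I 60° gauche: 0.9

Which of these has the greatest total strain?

A

A (eclipsed): CH3(0°)/CH2Cl(0°) eclipsed 3.0; CN(120°)/H(120°) eclipsed 1.1; COOH(240°)/I(240°) eclipsed 3.3 → 7.4 kcal/mol.
B (staggered): CH3(0°)/CH2Cl(300°) gauche 1.2; CN(120°)/I(180°) gauche 0.7; COOH(240°)/I(180°) gauche 1.2; COOH(240°)/CH2Cl(300°) gauche 1.2 → 4.3 kcal/mol.
C (eclipsed): CH3(0°)/H(0°) eclipsed 1.5; CN(120°)/I(120°) eclipsed 2.1; COOH(240°)/CH2Cl(240°) eclipsed 3.2 → 6.8 kcal/mol.
A has the highest total (7.4 kcal/mol).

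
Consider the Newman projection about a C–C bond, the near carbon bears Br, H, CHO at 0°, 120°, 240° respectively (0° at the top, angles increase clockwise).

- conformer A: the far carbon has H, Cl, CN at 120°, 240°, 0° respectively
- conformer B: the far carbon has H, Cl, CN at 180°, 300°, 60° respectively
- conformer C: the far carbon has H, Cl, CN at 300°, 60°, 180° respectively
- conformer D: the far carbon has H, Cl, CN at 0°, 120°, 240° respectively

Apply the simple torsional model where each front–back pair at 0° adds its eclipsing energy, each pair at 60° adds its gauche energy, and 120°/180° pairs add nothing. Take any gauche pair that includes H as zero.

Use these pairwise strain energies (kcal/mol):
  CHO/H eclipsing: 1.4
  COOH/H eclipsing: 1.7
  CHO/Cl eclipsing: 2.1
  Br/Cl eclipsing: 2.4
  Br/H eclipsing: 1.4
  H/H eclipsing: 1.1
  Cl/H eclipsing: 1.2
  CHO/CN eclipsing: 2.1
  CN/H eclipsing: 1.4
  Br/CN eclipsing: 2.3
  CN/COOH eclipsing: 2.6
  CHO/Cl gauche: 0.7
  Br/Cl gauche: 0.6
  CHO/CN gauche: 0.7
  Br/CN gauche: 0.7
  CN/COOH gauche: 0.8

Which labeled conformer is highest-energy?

A

A (eclipsed): Br(0°)/CN(0°) eclipsed 2.3; H(120°)/H(120°) eclipsed 1.1; CHO(240°)/Cl(240°) eclipsed 2.1 → 5.5 kcal/mol.
B (staggered): Br(0°)/Cl(300°) gauche 0.6; Br(0°)/CN(60°) gauche 0.7; CHO(240°)/Cl(300°) gauche 0.7 → 2.0 kcal/mol.
C (staggered): Br(0°)/Cl(60°) gauche 0.6; CHO(240°)/CN(180°) gauche 0.7 → 1.3 kcal/mol.
D (eclipsed): Br(0°)/H(0°) eclipsed 1.4; H(120°)/Cl(120°) eclipsed 1.2; CHO(240°)/CN(240°) eclipsed 2.1 → 4.7 kcal/mol.
A has the highest total (5.5 kcal/mol).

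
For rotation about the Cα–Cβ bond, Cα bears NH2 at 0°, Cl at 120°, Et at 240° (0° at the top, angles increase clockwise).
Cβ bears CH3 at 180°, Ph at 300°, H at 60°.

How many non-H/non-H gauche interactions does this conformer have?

Non-H gauche pairs: NH2(0°)/Ph(300°); Cl(120°)/CH3(180°); Et(240°)/CH3(180°); Et(240°)/Ph(300°) — 4 interactions.

4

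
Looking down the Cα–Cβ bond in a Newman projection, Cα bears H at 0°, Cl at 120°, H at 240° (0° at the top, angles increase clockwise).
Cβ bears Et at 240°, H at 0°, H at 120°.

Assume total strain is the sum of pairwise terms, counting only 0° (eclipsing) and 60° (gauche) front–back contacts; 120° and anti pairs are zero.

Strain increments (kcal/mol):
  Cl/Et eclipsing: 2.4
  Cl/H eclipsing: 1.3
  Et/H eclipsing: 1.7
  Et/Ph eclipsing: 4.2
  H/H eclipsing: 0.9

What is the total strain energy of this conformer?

3.9 kcal/mol

This conformer (eclipsed): H(0°)/H(0°) eclipsed 0.9; Cl(120°)/H(120°) eclipsed 1.3; H(240°)/Et(240°) eclipsed 1.7 → 3.9 kcal/mol.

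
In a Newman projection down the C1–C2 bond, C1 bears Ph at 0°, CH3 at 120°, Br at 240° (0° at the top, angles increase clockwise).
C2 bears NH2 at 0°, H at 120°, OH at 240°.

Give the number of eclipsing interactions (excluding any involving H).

2

Non-H eclipsing pairs: Ph(0°)/NH2(0°); Br(240°)/OH(240°) — 2 interactions.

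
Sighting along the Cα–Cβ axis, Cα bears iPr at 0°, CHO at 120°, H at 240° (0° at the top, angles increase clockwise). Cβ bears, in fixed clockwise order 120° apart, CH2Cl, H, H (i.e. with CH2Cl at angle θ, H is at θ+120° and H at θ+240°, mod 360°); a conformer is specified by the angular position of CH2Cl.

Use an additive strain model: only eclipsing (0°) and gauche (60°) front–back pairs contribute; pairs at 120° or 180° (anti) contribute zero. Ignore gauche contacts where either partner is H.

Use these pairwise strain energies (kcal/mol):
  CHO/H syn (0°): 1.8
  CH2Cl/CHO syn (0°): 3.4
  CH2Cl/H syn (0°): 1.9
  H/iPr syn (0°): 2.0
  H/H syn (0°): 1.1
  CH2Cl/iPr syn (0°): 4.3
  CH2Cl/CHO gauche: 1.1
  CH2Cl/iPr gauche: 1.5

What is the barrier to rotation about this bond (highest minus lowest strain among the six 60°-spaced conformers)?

CH2Cl at 0° is eclipsed. iPr at 0° is eclipsed with CH2Cl at 0° (4.3); CHO at 120° is eclipsed with H at 120° (1.8); H at 240° is eclipsed with H at 240° (1.1). Total 7.2 kcal/mol.
CH2Cl at 60° is staggered. iPr at 0° is gauche with CH2Cl at 60° (1.5); CHO at 120° is gauche with CH2Cl at 60° (1.1). Total 2.6 kcal/mol.
CH2Cl at 120° is eclipsed. iPr at 0° is eclipsed with H at 0° (2.0); CHO at 120° is eclipsed with CH2Cl at 120° (3.4); H at 240° is eclipsed with H at 240° (1.1). Total 6.5 kcal/mol.
CH2Cl at 180° is staggered. CHO at 120° is gauche with CH2Cl at 180° (1.1). Total 1.1 kcal/mol.
CH2Cl at 240° is eclipsed. iPr at 0° is eclipsed with H at 0° (2.0); CHO at 120° is eclipsed with H at 120° (1.8); H at 240° is eclipsed with CH2Cl at 240° (1.9). Total 5.7 kcal/mol.
CH2Cl at 300° is staggered. iPr at 0° is gauche with CH2Cl at 300° (1.5). Total 1.5 kcal/mol.
Max at 0° (7.2 kcal/mol), min at 180° (1.1 kcal/mol); barrier = 6.1 kcal/mol.

6.1 kcal/mol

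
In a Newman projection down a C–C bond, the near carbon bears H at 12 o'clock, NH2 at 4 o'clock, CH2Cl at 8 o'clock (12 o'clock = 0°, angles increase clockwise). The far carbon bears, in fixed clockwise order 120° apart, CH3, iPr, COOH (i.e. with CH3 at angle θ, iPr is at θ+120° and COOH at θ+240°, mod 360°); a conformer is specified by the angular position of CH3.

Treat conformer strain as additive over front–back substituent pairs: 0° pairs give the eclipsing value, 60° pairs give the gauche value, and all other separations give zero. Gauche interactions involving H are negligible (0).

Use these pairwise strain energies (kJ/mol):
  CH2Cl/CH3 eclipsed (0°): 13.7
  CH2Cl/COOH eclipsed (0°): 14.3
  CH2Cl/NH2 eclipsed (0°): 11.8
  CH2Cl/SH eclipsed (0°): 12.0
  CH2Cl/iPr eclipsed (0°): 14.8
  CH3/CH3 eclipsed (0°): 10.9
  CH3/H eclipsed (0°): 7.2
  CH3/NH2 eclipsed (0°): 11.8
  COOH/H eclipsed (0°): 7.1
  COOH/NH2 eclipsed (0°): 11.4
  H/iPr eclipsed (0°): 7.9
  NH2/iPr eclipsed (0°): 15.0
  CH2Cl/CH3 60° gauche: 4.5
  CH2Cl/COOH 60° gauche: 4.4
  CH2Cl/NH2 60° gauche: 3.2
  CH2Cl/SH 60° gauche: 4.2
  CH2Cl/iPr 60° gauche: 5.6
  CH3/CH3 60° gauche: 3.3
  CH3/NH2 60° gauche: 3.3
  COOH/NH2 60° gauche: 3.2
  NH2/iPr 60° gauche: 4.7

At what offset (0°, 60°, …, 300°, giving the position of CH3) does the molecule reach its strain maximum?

0°

CH3 at 0° (eclipsed): H(0°)/CH3(0°) eclipsed 7.2; NH2(120°)/iPr(120°) eclipsed 15.0; CH2Cl(240°)/COOH(240°) eclipsed 14.3 → 36.5 kJ/mol.
CH3 at 60° (staggered): NH2(120°)/CH3(60°) gauche 3.3; NH2(120°)/iPr(180°) gauche 4.7; CH2Cl(240°)/iPr(180°) gauche 5.6; CH2Cl(240°)/COOH(300°) gauche 4.4 → 18.0 kJ/mol.
CH3 at 120° (eclipsed): H(0°)/COOH(0°) eclipsed 7.1; NH2(120°)/CH3(120°) eclipsed 11.8; CH2Cl(240°)/iPr(240°) eclipsed 14.8 → 33.7 kJ/mol.
CH3 at 180° (staggered): NH2(120°)/CH3(180°) gauche 3.3; NH2(120°)/COOH(60°) gauche 3.2; CH2Cl(240°)/CH3(180°) gauche 4.5; CH2Cl(240°)/iPr(300°) gauche 5.6 → 16.6 kJ/mol.
CH3 at 240° (eclipsed): H(0°)/iPr(0°) eclipsed 7.9; NH2(120°)/COOH(120°) eclipsed 11.4; CH2Cl(240°)/CH3(240°) eclipsed 13.7 → 33.0 kJ/mol.
CH3 at 300° (staggered): NH2(120°)/iPr(60°) gauche 4.7; NH2(120°)/COOH(180°) gauche 3.2; CH2Cl(240°)/CH3(300°) gauche 4.5; CH2Cl(240°)/COOH(180°) gauche 4.4 → 16.8 kJ/mol.
The maximum (36.5 kJ/mol) occurs with CH3 at 0°.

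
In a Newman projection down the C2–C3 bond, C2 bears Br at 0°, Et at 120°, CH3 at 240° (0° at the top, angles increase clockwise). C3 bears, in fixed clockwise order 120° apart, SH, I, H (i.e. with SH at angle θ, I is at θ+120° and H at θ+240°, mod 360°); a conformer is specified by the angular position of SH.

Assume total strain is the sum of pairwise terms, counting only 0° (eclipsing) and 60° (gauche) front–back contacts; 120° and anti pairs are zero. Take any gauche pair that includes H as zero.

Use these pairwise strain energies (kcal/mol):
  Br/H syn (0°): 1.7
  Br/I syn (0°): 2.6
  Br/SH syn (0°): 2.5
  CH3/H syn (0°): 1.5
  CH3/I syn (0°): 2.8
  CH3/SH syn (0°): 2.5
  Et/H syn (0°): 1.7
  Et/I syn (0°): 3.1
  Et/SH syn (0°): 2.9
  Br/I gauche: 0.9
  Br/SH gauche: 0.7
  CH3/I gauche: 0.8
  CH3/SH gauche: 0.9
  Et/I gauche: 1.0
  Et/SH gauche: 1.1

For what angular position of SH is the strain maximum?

120°

SH at 0° (eclipsed): Br(0°)/SH(0°) eclipsed 2.5; Et(120°)/I(120°) eclipsed 3.1; CH3(240°)/H(240°) eclipsed 1.5 → 7.1 kcal/mol.
SH at 60° (staggered): Br(0°)/SH(60°) gauche 0.7; Et(120°)/SH(60°) gauche 1.1; Et(120°)/I(180°) gauche 1.0; CH3(240°)/I(180°) gauche 0.8 → 3.6 kcal/mol.
SH at 120° (eclipsed): Br(0°)/H(0°) eclipsed 1.7; Et(120°)/SH(120°) eclipsed 2.9; CH3(240°)/I(240°) eclipsed 2.8 → 7.4 kcal/mol.
SH at 180° (staggered): Br(0°)/I(300°) gauche 0.9; Et(120°)/SH(180°) gauche 1.1; CH3(240°)/SH(180°) gauche 0.9; CH3(240°)/I(300°) gauche 0.8 → 3.7 kcal/mol.
SH at 240° (eclipsed): Br(0°)/I(0°) eclipsed 2.6; Et(120°)/H(120°) eclipsed 1.7; CH3(240°)/SH(240°) eclipsed 2.5 → 6.8 kcal/mol.
SH at 300° (staggered): Br(0°)/SH(300°) gauche 0.7; Br(0°)/I(60°) gauche 0.9; Et(120°)/I(60°) gauche 1.0; CH3(240°)/SH(300°) gauche 0.9 → 3.5 kcal/mol.
The maximum (7.4 kcal/mol) occurs with SH at 120°.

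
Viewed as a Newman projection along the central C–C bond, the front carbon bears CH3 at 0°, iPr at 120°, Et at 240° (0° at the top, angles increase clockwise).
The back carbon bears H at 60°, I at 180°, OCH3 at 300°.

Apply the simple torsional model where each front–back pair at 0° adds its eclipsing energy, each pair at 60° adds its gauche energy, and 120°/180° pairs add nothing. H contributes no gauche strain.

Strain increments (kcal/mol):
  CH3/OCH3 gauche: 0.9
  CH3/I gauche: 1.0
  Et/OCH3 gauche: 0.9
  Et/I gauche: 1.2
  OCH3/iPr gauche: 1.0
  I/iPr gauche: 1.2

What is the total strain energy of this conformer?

4.2 kcal/mol

This conformer (staggered): CH3–OCH3 gauche, iPr–I gauche, Et–I gauche, Et–OCH3 gauche; 0.9 + 1.2 + 1.2 + 0.9 = 4.2 kcal/mol.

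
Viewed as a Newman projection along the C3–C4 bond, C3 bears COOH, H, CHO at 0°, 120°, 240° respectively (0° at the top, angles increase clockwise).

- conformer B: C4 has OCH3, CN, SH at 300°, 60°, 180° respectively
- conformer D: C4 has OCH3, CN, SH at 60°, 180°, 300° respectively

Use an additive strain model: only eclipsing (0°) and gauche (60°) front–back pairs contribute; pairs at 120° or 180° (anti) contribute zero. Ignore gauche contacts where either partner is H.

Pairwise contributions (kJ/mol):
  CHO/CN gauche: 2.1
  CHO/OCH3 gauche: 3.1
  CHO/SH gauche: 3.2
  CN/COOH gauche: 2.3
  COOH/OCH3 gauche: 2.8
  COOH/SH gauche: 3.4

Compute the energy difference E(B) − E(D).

B (staggered): COOH(0°)/OCH3(300°) gauche 2.8; COOH(0°)/CN(60°) gauche 2.3; CHO(240°)/OCH3(300°) gauche 3.1; CHO(240°)/SH(180°) gauche 3.2 → 11.4 kJ/mol.
D (staggered): COOH(0°)/OCH3(60°) gauche 2.8; COOH(0°)/SH(300°) gauche 3.4; CHO(240°)/CN(180°) gauche 2.1; CHO(240°)/SH(300°) gauche 3.2 → 11.5 kJ/mol.
E(B) − E(D) = 11.4 − 11.5 = -0.1 kJ/mol.

-0.1 kJ/mol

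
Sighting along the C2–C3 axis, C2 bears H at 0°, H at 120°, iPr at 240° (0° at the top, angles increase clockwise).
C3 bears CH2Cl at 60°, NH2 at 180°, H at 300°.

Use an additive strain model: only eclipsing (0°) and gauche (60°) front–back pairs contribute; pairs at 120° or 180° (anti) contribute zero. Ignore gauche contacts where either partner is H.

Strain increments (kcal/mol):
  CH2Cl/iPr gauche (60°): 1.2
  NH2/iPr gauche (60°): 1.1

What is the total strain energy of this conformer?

1.1 kcal/mol

This conformer (staggered): iPr–NH2 gauche; 1.1 = 1.1 kcal/mol.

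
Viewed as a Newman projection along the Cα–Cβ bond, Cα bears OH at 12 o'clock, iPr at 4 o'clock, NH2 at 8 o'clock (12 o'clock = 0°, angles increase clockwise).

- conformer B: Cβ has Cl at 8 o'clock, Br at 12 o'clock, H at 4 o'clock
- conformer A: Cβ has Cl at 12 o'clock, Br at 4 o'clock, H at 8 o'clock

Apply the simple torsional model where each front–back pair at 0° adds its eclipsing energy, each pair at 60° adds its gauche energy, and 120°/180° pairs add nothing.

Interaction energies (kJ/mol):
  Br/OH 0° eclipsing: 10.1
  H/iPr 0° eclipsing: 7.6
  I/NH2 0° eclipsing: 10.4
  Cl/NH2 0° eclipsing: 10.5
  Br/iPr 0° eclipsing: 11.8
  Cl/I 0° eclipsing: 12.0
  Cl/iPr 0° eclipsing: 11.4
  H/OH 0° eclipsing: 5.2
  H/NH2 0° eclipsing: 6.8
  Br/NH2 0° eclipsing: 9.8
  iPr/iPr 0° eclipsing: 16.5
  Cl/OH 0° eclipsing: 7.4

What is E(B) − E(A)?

B (eclipsed): OH(0°)/Br(0°) eclipsed 10.1; iPr(120°)/H(120°) eclipsed 7.6; NH2(240°)/Cl(240°) eclipsed 10.5 → 28.2 kJ/mol.
A (eclipsed): OH(0°)/Cl(0°) eclipsed 7.4; iPr(120°)/Br(120°) eclipsed 11.8; NH2(240°)/H(240°) eclipsed 6.8 → 26.0 kJ/mol.
E(B) − E(A) = 28.2 − 26.0 = +2.2 kJ/mol.

+2.2 kJ/mol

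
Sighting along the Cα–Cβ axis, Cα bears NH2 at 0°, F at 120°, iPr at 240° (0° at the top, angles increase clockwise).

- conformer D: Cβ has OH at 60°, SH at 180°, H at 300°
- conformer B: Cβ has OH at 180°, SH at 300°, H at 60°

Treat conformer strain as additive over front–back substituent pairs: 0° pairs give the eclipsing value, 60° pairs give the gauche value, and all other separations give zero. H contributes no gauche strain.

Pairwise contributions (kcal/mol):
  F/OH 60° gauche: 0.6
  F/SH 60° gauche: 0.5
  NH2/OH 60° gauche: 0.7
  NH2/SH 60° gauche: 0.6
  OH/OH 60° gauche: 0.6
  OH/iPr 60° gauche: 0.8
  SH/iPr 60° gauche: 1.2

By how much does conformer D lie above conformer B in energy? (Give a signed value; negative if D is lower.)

D (staggered): NH2–OH gauche, F–OH gauche, F–SH gauche, iPr–SH gauche; 0.7 + 0.6 + 0.5 + 1.2 = 3.0 kcal/mol.
B (staggered): NH2–SH gauche, F–OH gauche, iPr–OH gauche, iPr–SH gauche; 0.6 + 0.6 + 0.8 + 1.2 = 3.2 kcal/mol.
E(D) − E(B) = 3.0 − 3.2 = -0.2 kcal/mol.

-0.2 kcal/mol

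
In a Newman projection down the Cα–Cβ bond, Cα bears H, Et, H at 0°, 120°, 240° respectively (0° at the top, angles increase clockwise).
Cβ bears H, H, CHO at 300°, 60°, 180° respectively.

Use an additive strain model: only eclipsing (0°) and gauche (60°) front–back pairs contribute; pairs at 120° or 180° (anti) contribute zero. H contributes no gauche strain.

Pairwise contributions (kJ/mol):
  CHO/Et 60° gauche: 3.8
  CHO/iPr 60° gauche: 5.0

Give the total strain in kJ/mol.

3.8 kJ/mol

This conformer is staggered. Et at 120° is gauche with CHO at 180° (3.8). Total 3.8 kJ/mol.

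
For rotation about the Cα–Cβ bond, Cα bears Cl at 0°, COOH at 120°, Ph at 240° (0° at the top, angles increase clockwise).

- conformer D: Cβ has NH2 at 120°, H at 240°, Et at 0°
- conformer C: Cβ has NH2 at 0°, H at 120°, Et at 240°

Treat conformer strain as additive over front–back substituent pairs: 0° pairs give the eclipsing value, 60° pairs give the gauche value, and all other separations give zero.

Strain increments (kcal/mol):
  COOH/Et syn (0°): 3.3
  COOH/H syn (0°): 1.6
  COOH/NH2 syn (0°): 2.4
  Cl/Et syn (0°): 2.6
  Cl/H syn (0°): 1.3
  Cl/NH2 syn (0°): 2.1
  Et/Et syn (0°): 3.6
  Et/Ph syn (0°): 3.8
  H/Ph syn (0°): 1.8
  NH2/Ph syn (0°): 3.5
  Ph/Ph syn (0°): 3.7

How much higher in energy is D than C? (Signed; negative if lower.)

D (eclipsed): Cl–Et eclipsed, COOH–NH2 eclipsed, Ph–H eclipsed; 2.6 + 2.4 + 1.8 = 6.8 kcal/mol.
C (eclipsed): Cl–NH2 eclipsed, COOH–H eclipsed, Ph–Et eclipsed; 2.1 + 1.6 + 3.8 = 7.5 kcal/mol.
E(D) − E(C) = 6.8 − 7.5 = -0.7 kcal/mol.

-0.7 kcal/mol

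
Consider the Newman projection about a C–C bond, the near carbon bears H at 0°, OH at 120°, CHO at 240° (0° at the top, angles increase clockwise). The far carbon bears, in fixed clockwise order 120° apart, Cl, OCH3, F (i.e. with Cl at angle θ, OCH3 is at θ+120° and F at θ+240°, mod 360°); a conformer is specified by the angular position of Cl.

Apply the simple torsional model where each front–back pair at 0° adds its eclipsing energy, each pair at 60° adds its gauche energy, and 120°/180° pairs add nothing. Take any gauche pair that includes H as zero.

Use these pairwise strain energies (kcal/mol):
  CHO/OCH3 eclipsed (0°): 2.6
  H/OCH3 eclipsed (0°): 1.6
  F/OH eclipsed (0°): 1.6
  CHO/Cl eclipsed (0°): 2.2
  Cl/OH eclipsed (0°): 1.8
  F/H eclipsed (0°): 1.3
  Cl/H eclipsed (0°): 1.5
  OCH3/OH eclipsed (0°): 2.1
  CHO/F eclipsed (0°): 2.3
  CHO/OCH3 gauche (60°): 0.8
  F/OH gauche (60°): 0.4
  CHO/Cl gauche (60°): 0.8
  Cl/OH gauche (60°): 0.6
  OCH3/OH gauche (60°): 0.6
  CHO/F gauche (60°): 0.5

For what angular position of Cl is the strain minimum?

300°

Cl at 0° is eclipsed. H at 0° is eclipsed with Cl at 0° (1.5); OH at 120° is eclipsed with OCH3 at 120° (2.1); CHO at 240° is eclipsed with F at 240° (2.3). Total 5.9 kcal/mol.
Cl at 60° is staggered. OH at 120° is gauche with Cl at 60° (0.6); OH at 120° is gauche with OCH3 at 180° (0.6); CHO at 240° is gauche with OCH3 at 180° (0.8); CHO at 240° is gauche with F at 300° (0.5). Total 2.5 kcal/mol.
Cl at 120° is eclipsed. H at 0° is eclipsed with F at 0° (1.3); OH at 120° is eclipsed with Cl at 120° (1.8); CHO at 240° is eclipsed with OCH3 at 240° (2.6). Total 5.7 kcal/mol.
Cl at 180° is staggered. OH at 120° is gauche with Cl at 180° (0.6); OH at 120° is gauche with F at 60° (0.4); CHO at 240° is gauche with Cl at 180° (0.8); CHO at 240° is gauche with OCH3 at 300° (0.8). Total 2.6 kcal/mol.
Cl at 240° is eclipsed. H at 0° is eclipsed with OCH3 at 0° (1.6); OH at 120° is eclipsed with F at 120° (1.6); CHO at 240° is eclipsed with Cl at 240° (2.2). Total 5.4 kcal/mol.
Cl at 300° is staggered. OH at 120° is gauche with OCH3 at 60° (0.6); OH at 120° is gauche with F at 180° (0.4); CHO at 240° is gauche with Cl at 300° (0.8); CHO at 240° is gauche with F at 180° (0.5). Total 2.3 kcal/mol.
The minimum (2.3 kcal/mol) occurs with Cl at 300°.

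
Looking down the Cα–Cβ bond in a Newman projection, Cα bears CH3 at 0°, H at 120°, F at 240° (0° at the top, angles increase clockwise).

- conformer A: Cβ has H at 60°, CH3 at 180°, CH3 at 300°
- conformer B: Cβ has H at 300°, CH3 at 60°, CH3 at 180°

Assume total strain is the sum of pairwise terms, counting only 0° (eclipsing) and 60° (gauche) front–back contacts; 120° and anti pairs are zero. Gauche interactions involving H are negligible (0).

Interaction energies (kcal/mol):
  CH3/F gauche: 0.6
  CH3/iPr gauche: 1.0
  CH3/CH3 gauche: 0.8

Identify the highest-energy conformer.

A

A (staggered): CH3(0°)/CH3(300°) gauche 0.8; F(240°)/CH3(180°) gauche 0.6; F(240°)/CH3(300°) gauche 0.6 → 2.0 kcal/mol.
B (staggered): CH3(0°)/CH3(60°) gauche 0.8; F(240°)/CH3(180°) gauche 0.6 → 1.4 kcal/mol.
A has the highest total (2.0 kcal/mol).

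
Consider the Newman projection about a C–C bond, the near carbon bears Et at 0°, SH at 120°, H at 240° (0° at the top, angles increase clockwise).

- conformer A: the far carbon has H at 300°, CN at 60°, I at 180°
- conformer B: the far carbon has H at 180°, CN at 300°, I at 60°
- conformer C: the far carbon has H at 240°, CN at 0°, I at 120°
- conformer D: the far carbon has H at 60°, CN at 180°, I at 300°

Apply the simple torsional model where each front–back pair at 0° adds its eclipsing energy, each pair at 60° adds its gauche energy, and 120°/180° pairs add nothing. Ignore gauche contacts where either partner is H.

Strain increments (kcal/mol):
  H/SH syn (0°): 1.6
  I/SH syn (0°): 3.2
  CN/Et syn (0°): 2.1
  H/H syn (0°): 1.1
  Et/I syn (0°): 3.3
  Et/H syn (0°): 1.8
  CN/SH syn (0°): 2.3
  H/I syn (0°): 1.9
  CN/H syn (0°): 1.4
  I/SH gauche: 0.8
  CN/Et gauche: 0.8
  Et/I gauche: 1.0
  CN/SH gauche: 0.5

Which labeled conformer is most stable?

D

A (staggered): Et(0°)/CN(60°) gauche 0.8; SH(120°)/CN(60°) gauche 0.5; SH(120°)/I(180°) gauche 0.8 → 2.1 kcal/mol.
B (staggered): Et(0°)/CN(300°) gauche 0.8; Et(0°)/I(60°) gauche 1.0; SH(120°)/I(60°) gauche 0.8 → 2.6 kcal/mol.
C (eclipsed): Et(0°)/CN(0°) eclipsed 2.1; SH(120°)/I(120°) eclipsed 3.2; H(240°)/H(240°) eclipsed 1.1 → 6.4 kcal/mol.
D (staggered): Et(0°)/I(300°) gauche 1.0; SH(120°)/CN(180°) gauche 0.5 → 1.5 kcal/mol.
D has the lowest total (1.5 kcal/mol).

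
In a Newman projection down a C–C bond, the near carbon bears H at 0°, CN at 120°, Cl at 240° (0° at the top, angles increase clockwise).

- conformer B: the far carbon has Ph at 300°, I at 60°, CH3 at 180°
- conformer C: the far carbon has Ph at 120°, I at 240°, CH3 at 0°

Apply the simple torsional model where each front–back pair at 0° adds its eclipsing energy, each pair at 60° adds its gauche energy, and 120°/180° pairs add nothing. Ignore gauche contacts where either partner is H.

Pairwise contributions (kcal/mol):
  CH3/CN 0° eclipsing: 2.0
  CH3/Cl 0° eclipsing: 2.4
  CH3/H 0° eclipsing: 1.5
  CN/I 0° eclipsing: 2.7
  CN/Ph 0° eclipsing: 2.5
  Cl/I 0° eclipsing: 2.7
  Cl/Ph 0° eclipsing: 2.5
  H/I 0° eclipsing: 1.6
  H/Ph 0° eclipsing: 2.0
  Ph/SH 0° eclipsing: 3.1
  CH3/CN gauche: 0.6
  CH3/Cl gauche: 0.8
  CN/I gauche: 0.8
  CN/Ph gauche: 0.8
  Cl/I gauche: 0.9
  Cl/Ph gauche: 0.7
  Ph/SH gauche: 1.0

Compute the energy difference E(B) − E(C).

-3.8 kcal/mol

B (staggered): CN–I gauche, CN–CH3 gauche, Cl–Ph gauche, Cl–CH3 gauche; 0.8 + 0.6 + 0.7 + 0.8 = 2.9 kcal/mol.
C (eclipsed): H–CH3 eclipsed, CN–Ph eclipsed, Cl–I eclipsed; 1.5 + 2.5 + 2.7 = 6.7 kcal/mol.
E(B) − E(C) = 2.9 − 6.7 = -3.8 kcal/mol.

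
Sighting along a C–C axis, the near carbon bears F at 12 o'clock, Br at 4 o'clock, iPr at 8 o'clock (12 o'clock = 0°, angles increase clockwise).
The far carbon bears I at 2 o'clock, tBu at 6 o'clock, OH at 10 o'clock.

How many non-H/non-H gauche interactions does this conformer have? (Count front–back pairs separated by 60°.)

6

Non-H gauche pairs: F(0°)/I(60°); F(0°)/OH(300°); Br(120°)/I(60°); Br(120°)/tBu(180°); iPr(240°)/tBu(180°); iPr(240°)/OH(300°) — 6 interactions.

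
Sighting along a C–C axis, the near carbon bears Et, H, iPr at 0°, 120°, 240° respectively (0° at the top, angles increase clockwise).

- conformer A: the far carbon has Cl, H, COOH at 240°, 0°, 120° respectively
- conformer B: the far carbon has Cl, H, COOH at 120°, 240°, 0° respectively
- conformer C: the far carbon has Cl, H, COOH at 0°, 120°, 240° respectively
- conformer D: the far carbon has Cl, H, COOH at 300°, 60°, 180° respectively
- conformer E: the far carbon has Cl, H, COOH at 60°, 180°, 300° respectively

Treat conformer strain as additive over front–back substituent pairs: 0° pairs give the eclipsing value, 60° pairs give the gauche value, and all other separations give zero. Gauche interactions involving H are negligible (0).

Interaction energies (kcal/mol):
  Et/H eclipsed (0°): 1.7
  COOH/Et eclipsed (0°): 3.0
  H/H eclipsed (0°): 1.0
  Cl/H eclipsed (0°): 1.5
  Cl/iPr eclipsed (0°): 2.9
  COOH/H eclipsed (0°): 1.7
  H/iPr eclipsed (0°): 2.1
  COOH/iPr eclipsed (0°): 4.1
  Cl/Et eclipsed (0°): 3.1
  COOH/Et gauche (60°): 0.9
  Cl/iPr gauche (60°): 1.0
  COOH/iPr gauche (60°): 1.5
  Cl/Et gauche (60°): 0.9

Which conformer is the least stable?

C

A (eclipsed): Et(0°)/H(0°) eclipsed 1.7; H(120°)/COOH(120°) eclipsed 1.7; iPr(240°)/Cl(240°) eclipsed 2.9 → 6.3 kcal/mol.
B (eclipsed): Et(0°)/COOH(0°) eclipsed 3.0; H(120°)/Cl(120°) eclipsed 1.5; iPr(240°)/H(240°) eclipsed 2.1 → 6.6 kcal/mol.
C (eclipsed): Et(0°)/Cl(0°) eclipsed 3.1; H(120°)/H(120°) eclipsed 1.0; iPr(240°)/COOH(240°) eclipsed 4.1 → 8.2 kcal/mol.
D (staggered): Et(0°)/Cl(300°) gauche 0.9; iPr(240°)/Cl(300°) gauche 1.0; iPr(240°)/COOH(180°) gauche 1.5 → 3.4 kcal/mol.
E (staggered): Et(0°)/Cl(60°) gauche 0.9; Et(0°)/COOH(300°) gauche 0.9; iPr(240°)/COOH(300°) gauche 1.5 → 3.3 kcal/mol.
C has the highest total (8.2 kcal/mol).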